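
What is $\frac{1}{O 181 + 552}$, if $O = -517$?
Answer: $- \frac{1}{93025} \approx -1.075 \cdot 10^{-5}$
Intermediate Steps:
$\frac{1}{O 181 + 552} = \frac{1}{\left(-517\right) 181 + 552} = \frac{1}{-93577 + 552} = \frac{1}{-93025} = - \frac{1}{93025}$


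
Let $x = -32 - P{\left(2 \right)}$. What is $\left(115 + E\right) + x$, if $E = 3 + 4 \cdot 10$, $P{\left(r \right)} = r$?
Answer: $124$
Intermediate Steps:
$E = 43$ ($E = 3 + 40 = 43$)
$x = -34$ ($x = -32 - 2 = -34$)
$\left(115 + E\right) + x = \left(115 + 43\right) - 34 = 158 - 34 = 124$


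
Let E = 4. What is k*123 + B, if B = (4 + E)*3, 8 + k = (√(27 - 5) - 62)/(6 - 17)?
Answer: -2934/11 - 123*√22/11 ≈ -319.17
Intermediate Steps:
k = -26/11 - √22/11 (k = -8 + (√(27 - 5) - 62)/(6 - 17) = -8 + (√22 - 62)/(-11) = -8 + (-62 + √22)*(-1/11) = -8 + (62/11 - √22/11) = -26/11 - √22/11 ≈ -2.7900)
B = 24 (B = (4 + 4)*3 = 8*3 = 24)
k*123 + B = (-26/11 - √22/11)*123 + 24 = (-3198/11 - 123*√22/11) + 24 = -2934/11 - 123*√22/11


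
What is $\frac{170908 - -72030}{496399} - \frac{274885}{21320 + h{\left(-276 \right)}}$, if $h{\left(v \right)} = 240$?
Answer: $- \frac{26242979167}{2140472488} \approx -12.26$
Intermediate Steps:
$\frac{170908 - -72030}{496399} - \frac{274885}{21320 + h{\left(-276 \right)}} = \frac{170908 - -72030}{496399} - \frac{274885}{21320 + 240} = \left(170908 + 72030\right) \frac{1}{496399} - \frac{274885}{21560} = 242938 \cdot \frac{1}{496399} - \frac{54977}{4312} = \frac{242938}{496399} - \frac{54977}{4312} = - \frac{26242979167}{2140472488}$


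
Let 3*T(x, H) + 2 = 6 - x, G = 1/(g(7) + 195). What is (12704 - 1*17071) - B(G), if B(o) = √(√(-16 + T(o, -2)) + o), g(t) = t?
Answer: -4367 - √(202 + 202*I*√598526)/202 ≈ -4368.4 - 1.3829*I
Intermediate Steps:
G = 1/202 (G = 1/(7 + 195) = 1/202 ≈ 0.0049505)
T(x, H) = 4/3 - x/3 (T(x, H) = -⅔ + (6 - x)/3 = -⅔ + (2 - x/3) = 4/3 - x/3)
B(o) = √(o + √(-44/3 - o/3)) (B(o) = √(√(-16 + (4/3 - o/3)) + o) = √(√(-44/3 - o/3) + o) = √(o + √(-44/3 - o/3)))
(12704 - 1*17071) - B(G) = (12704 - 1*17071) - √(9*(1/202) + 3*√3*√(-44 - 1*1/202))/3 = (12704 - 17071) - √(9/202 + 3*√3*√(-44 - 1/202))/3 = -4367 - √(9/202 + 3*√3*√(-8889/202))/3 = -4367 - √(9/202 + 3*√3*(I*√1795578/202))/3 = -4367 - √(9/202 + 9*I*√598526/202)/3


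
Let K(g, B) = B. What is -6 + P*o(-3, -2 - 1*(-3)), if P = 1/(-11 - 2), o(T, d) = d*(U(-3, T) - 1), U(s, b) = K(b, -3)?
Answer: -74/13 ≈ -5.6923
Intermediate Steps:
U(s, b) = -3
o(T, d) = -4*d (o(T, d) = d*(-3 - 1) = d*(-4) = -4*d)
P = -1/13 (P = 1/(-13) = -1/13 ≈ -0.076923)
-6 + P*o(-3, -2 - 1*(-3)) = -6 - (-4)*(-2 - 1*(-3))/13 = -6 - (-4)*(-2 + 3)/13 = -6 - (-4)/13 = -6 - 1/13*(-4) = -6 + 4/13 = -74/13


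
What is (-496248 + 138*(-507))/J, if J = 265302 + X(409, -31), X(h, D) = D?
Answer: -566214/265271 ≈ -2.1345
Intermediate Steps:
J = 265271 (J = 265302 - 31 = 265271)
(-496248 + 138*(-507))/J = (-496248 + 138*(-507))/265271 = (-496248 - 69966)*(1/265271) = -566214*1/265271 = -566214/265271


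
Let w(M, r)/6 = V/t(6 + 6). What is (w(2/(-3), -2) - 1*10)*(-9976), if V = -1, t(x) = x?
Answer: 104748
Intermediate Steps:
w(M, r) = -½ (w(M, r) = 6*(-1/(6 + 6)) = 6*(-1/12) = -½)
(w(2/(-3), -2) - 1*10)*(-9976) = (-½ - 1*10)*(-9976) = (-½ - 10)*(-9976) = -21/2*(-9976) = 104748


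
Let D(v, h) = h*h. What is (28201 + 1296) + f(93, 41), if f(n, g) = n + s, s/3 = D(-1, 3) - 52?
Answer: 29461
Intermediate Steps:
D(v, h) = h**2
s = -129 (s = 3*(3**2 - 52) = 3*(9 - 52) = 3*(-43) = -129)
f(n, g) = -129 + n (f(n, g) = n - 129 = -129 + n)
(28201 + 1296) + f(93, 41) = (28201 + 1296) + (-129 + 93) = 29497 - 36 = 29461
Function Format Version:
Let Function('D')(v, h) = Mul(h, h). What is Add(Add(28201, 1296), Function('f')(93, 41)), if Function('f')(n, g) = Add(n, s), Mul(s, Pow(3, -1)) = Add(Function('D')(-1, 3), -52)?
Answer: 29461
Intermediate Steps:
Function('D')(v, h) = Pow(h, 2)
s = -129 (s = Mul(3, Add(Pow(3, 2), -52)) = Mul(3, Add(9, -52)) = Mul(3, -43) = -129)
Function('f')(n, g) = Add(-129, n) (Function('f')(n, g) = Add(n, -129) = Add(-129, n))
Add(Add(28201, 1296), Function('f')(93, 41)) = Add(Add(28201, 1296), Add(-129, 93)) = Add(29497, -36) = 29461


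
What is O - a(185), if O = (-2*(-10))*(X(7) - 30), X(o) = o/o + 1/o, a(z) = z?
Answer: -5335/7 ≈ -762.14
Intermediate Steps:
X(o) = 1 + 1/o
O = -4040/7 (O = (-2*(-10))*((1 + 7)/7 - 30) = 20*((⅐)*8 - 30) = 20*(8/7 - 30) = 20*(-202/7) = -4040/7 ≈ -577.14)
O - a(185) = -4040/7 - 1*185 = -4040/7 - 185 = -5335/7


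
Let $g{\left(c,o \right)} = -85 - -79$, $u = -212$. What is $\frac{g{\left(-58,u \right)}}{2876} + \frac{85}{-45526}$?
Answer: $- \frac{3806}{962741} \approx -0.0039533$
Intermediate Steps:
$g{\left(c,o \right)} = -6$ ($g{\left(c,o \right)} = -85 + 79 = -6$)
$\frac{g{\left(-58,u \right)}}{2876} + \frac{85}{-45526} = - \frac{6}{2876} + \frac{85}{-45526} = \left(-6\right) \frac{1}{2876} + 85 \left(- \frac{1}{45526}\right) = - \frac{3}{1438} - \frac{5}{2678} = - \frac{3806}{962741}$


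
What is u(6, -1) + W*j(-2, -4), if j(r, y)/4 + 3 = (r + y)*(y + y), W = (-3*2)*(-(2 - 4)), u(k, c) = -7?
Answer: -2167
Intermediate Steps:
W = -12 (W = -(-6)*(-2) = -6*2 = -12)
j(r, y) = -12 + 8*y*(r + y) (j(r, y) = -12 + 4*((r + y)*(y + y)) = -12 + 4*((r + y)*(2*y)) = -12 + 4*(2*y*(r + y)) = -12 + 8*y*(r + y))
u(6, -1) + W*j(-2, -4) = -7 - 12*(-12 + 8*(-4)² + 8*(-2)*(-4)) = -7 - 12*(-12 + 8*16 + 64) = -7 - 12*(-12 + 128 + 64) = -7 - 12*180 = -7 - 2160 = -2167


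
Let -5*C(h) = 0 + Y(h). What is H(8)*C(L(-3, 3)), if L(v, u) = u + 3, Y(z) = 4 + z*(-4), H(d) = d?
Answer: 32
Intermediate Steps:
Y(z) = 4 - 4*z
L(v, u) = 3 + u
C(h) = -⅘ + 4*h/5 (C(h) = -(0 + (4 - 4*h))/5 = -(4 - 4*h)/5 = -⅘ + 4*h/5)
H(8)*C(L(-3, 3)) = 8*(-⅘ + 4*(3 + 3)/5) = 8*(-⅘ + (⅘)*6) = 8*(-⅘ + 24/5) = 8*4 = 32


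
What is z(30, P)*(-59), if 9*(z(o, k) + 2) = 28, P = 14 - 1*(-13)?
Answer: -590/9 ≈ -65.556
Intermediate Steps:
P = 27 (P = 14 + 13 = 27)
z(o, k) = 10/9 (z(o, k) = -2 + (1/9)*28 = -2 + 28/9 = 10/9)
z(30, P)*(-59) = (10/9)*(-59) = -590/9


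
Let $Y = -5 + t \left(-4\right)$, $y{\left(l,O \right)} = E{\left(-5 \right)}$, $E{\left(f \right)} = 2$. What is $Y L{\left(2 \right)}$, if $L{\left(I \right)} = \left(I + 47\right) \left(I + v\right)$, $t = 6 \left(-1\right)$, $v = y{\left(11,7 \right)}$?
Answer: $3724$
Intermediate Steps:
$y{\left(l,O \right)} = 2$
$v = 2$
$t = -6$
$L{\left(I \right)} = \left(2 + I\right) \left(47 + I\right)$ ($L{\left(I \right)} = \left(I + 47\right) \left(I + 2\right) = \left(47 + I\right) \left(2 + I\right) = \left(2 + I\right) \left(47 + I\right)$)
$Y = 19$ ($Y = -5 - -24 = -5 + 24 = 19$)
$Y L{\left(2 \right)} = 19 \left(94 + 2^{2} + 49 \cdot 2\right) = 19 \left(94 + 4 + 98\right) = 19 \cdot 196 = 3724$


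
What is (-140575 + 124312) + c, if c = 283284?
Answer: 267021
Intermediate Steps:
(-140575 + 124312) + c = (-140575 + 124312) + 283284 = -16263 + 283284 = 267021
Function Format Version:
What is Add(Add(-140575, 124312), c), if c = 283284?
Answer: 267021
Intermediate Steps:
Add(Add(-140575, 124312), c) = Add(Add(-140575, 124312), 283284) = Add(-16263, 283284) = 267021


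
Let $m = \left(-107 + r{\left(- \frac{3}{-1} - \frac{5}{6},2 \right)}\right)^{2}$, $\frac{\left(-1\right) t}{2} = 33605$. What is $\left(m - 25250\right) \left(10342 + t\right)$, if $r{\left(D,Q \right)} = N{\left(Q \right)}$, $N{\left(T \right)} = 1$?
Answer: $796948152$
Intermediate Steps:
$r{\left(D,Q \right)} = 1$
$t = -67210$ ($t = \left(-2\right) 33605 = -67210$)
$m = 11236$ ($m = \left(-107 + 1\right)^{2} = \left(-106\right)^{2} = 11236$)
$\left(m - 25250\right) \left(10342 + t\right) = \left(11236 - 25250\right) \left(10342 - 67210\right) = \left(11236 - 25250\right) \left(-56868\right) = \left(-14014\right) \left(-56868\right) = 796948152$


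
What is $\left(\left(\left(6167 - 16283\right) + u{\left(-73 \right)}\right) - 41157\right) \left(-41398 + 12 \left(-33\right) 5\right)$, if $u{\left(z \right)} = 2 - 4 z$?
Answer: $2211367062$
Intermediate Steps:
$\left(\left(\left(6167 - 16283\right) + u{\left(-73 \right)}\right) - 41157\right) \left(-41398 + 12 \left(-33\right) 5\right) = \left(\left(\left(6167 - 16283\right) + \left(2 - -292\right)\right) - 41157\right) \left(-41398 + 12 \left(-33\right) 5\right) = \left(\left(-10116 + \left(2 + 292\right)\right) - 41157\right) \left(-41398 - 1980\right) = \left(\left(-10116 + 294\right) - 41157\right) \left(-41398 - 1980\right) = \left(-9822 - 41157\right) \left(-43378\right) = \left(-50979\right) \left(-43378\right) = 2211367062$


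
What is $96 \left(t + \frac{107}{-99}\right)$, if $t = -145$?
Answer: $- \frac{462784}{33} \approx -14024.0$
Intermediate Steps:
$96 \left(t + \frac{107}{-99}\right) = 96 \left(-145 + \frac{107}{-99}\right) = 96 \left(-145 + 107 \left(- \frac{1}{99}\right)\right) = 96 \left(-145 - \frac{107}{99}\right) = 96 \left(- \frac{14462}{99}\right) = - \frac{462784}{33}$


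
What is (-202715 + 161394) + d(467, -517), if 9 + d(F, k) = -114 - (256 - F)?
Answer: -41233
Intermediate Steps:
d(F, k) = -379 + F (d(F, k) = -9 + (-114 - (256 - F)) = -9 + (-114 + (-256 + F)) = -9 + (-370 + F) = -379 + F)
(-202715 + 161394) + d(467, -517) = (-202715 + 161394) + (-379 + 467) = -41321 + 88 = -41233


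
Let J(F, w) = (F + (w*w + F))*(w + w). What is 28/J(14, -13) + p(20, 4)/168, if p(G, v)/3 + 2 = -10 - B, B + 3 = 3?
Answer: -7879/35854 ≈ -0.21975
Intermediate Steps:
B = 0 (B = -3 + 3 = 0)
p(G, v) = -36 (p(G, v) = -6 + 3*(-10 - 1*0) = -6 + 3*(-10 + 0) = -6 + 3*(-10) = -6 - 30 = -36)
J(F, w) = 2*w*(w² + 2*F) (J(F, w) = (F + (w² + F))*(2*w) = (F + (F + w²))*(2*w) = (w² + 2*F)*(2*w) = 2*w*(w² + 2*F))
28/J(14, -13) + p(20, 4)/168 = 28/((2*(-13)*((-13)² + 2*14))) - 36/168 = 28/((2*(-13)*(169 + 28))) - 36*1/168 = 28/((2*(-13)*197)) - 3/14 = 28/(-5122) - 3/14 = 28*(-1/5122) - 3/14 = -14/2561 - 3/14 = -7879/35854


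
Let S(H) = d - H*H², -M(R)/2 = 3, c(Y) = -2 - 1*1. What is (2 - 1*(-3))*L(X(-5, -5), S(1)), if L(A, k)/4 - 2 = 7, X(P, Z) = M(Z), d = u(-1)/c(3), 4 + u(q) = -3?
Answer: 180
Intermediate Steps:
u(q) = -7 (u(q) = -4 - 3 = -7)
c(Y) = -3 (c(Y) = -2 - 1 = -3)
M(R) = -6 (M(R) = -2*3 = -6)
d = 7/3 (d = -7/(-3) = -7*(-⅓) = 7/3 ≈ 2.3333)
X(P, Z) = -6
S(H) = 7/3 - H³ (S(H) = 7/3 - H*H² = 7/3 - H³)
L(A, k) = 36 (L(A, k) = 8 + 4*7 = 8 + 28 = 36)
(2 - 1*(-3))*L(X(-5, -5), S(1)) = (2 - 1*(-3))*36 = (2 + 3)*36 = 5*36 = 180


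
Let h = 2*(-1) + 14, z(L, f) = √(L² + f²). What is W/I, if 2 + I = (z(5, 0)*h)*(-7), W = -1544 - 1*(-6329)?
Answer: -4785/422 ≈ -11.339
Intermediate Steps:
W = 4785 (W = -1544 + 6329 = 4785)
h = 12 (h = -2 + 14 = 12)
I = -422 (I = -2 + (√(5² + 0²)*12)*(-7) = -2 + (√(25 + 0)*12)*(-7) = -2 + (√25*12)*(-7) = -2 + (5*12)*(-7) = -2 + 60*(-7) = -2 - 420 = -422)
W/I = 4785/(-422) = 4785*(-1/422) = -4785/422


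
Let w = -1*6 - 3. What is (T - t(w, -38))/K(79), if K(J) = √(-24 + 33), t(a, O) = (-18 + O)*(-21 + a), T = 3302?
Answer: 1622/3 ≈ 540.67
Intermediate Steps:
w = -9 (w = -6 - 3 = -9)
t(a, O) = (-21 + a)*(-18 + O)
K(J) = 3 (K(J) = √9 = 3)
(T - t(w, -38))/K(79) = (3302 - (378 - 21*(-38) - 18*(-9) - 38*(-9)))/3 = (3302 - (378 + 798 + 162 + 342))*(⅓) = (3302 - 1*1680)*(⅓) = (3302 - 1680)*(⅓) = 1622*(⅓) = 1622/3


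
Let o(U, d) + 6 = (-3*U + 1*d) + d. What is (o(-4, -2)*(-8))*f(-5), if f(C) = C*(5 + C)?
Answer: 0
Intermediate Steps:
o(U, d) = -6 - 3*U + 2*d (o(U, d) = -6 + ((-3*U + 1*d) + d) = -6 + ((-3*U + d) + d) = -6 + ((d - 3*U) + d) = -6 + (-3*U + 2*d) = -6 - 3*U + 2*d)
(o(-4, -2)*(-8))*f(-5) = ((-6 - 3*(-4) + 2*(-2))*(-8))*(-5*(5 - 5)) = ((-6 + 12 - 4)*(-8))*(-5*0) = (2*(-8))*0 = -16*0 = 0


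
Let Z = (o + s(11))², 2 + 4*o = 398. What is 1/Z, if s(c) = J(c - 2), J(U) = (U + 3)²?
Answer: 1/59049 ≈ 1.6935e-5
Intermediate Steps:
J(U) = (3 + U)²
s(c) = (1 + c)² (s(c) = (3 + (c - 2))² = (3 + (-2 + c))² = (1 + c)²)
o = 99 (o = -½ + (¼)*398 = -½ + 199/2 = 99)
Z = 59049 (Z = (99 + (1 + 11)²)² = (99 + 12²)² = (99 + 144)² = 243² = 59049)
1/Z = 1/59049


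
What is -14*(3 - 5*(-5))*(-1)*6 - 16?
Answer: 2336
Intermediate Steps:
-14*(3 - 5*(-5))*(-1)*6 - 16 = -14*(3 + 25)*(-1)*6 - 16 = -14*28*(-1)*6 - 16 = -(-392)*6 - 16 = -14*(-168) - 16 = 2352 - 16 = 2336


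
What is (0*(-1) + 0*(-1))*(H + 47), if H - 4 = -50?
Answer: 0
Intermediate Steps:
H = -46 (H = 4 - 50 = -46)
(0*(-1) + 0*(-1))*(H + 47) = (0*(-1) + 0*(-1))*(-46 + 47) = (0 + 0)*1 = 0*1 = 0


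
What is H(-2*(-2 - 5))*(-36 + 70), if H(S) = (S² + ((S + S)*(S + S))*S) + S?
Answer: 380324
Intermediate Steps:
H(S) = S + S² + 4*S³ (H(S) = (S² + ((2*S)*(2*S))*S) + S = (S² + (4*S²)*S) + S = (S² + 4*S³) + S = S + S² + 4*S³)
H(-2*(-2 - 5))*(-36 + 70) = ((-2*(-2 - 5))*(1 - 2*(-2 - 5) + 4*(-2*(-2 - 5))²))*(-36 + 70) = ((-2*(-7))*(1 - 2*(-7) + 4*(-2*(-7))²))*34 = (14*(1 + 14 + 4*14²))*34 = (14*(1 + 14 + 4*196))*34 = (14*(1 + 14 + 784))*34 = (14*799)*34 = 11186*34 = 380324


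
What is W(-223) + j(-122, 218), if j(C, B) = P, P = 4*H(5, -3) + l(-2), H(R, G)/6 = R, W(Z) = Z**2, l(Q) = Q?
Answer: 49847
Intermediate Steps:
H(R, G) = 6*R
P = 118 (P = 4*(6*5) - 2 = 4*30 - 2 = 120 - 2 = 118)
j(C, B) = 118
W(-223) + j(-122, 218) = (-223)**2 + 118 = 49729 + 118 = 49847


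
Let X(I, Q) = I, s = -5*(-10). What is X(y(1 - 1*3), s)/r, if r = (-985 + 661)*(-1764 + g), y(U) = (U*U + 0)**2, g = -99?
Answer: 4/150903 ≈ 2.6507e-5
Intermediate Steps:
s = 50
y(U) = U**4 (y(U) = (U**2 + 0)**2 = (U**2)**2 = U**4)
r = 603612 (r = (-985 + 661)*(-1764 - 99) = -324*(-1863) = 603612)
X(y(1 - 1*3), s)/r = (1 - 1*3)**4/603612 = (1 - 3)**4*(1/603612) = (-2)**4*(1/603612) = 16*(1/603612) = 4/150903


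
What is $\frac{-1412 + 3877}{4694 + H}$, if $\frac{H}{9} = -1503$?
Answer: $- \frac{2465}{8833} \approx -0.27907$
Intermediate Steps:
$H = -13527$ ($H = 9 \left(-1503\right) = -13527$)
$\frac{-1412 + 3877}{4694 + H} = \frac{-1412 + 3877}{4694 - 13527} = \frac{2465}{-8833} = 2465 \left(- \frac{1}{8833}\right) = - \frac{2465}{8833}$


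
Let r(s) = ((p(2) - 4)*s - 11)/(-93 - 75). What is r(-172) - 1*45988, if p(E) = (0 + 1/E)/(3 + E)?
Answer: -38633219/840 ≈ -45992.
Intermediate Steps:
p(E) = 1/(E*(3 + E))
r(s) = 11/168 + 13*s/560 (r(s) = ((1/(2*(3 + 2)) - 4)*s - 11)/(-93 - 75) = (((½)/5 - 4)*s - 11)/(-168) = (((½)*(⅕) - 4)*s - 11)*(-1/168) = ((⅒ - 4)*s - 11)*(-1/168) = (-39*s/10 - 11)*(-1/168) = (-11 - 39*s/10)*(-1/168) = 11/168 + 13*s/560)
r(-172) - 1*45988 = (11/168 + (13/560)*(-172)) - 1*45988 = (11/168 - 559/140) - 45988 = -3299/840 - 45988 = -38633219/840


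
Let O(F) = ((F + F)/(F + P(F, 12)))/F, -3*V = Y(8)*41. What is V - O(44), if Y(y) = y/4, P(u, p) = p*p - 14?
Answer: -793/29 ≈ -27.345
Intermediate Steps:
P(u, p) = -14 + p² (P(u, p) = p² - 14 = -14 + p²)
Y(y) = y/4 (Y(y) = y*(¼) = y/4)
V = -82/3 (V = -(¼)*8*41/3 = -2*41/3 = -⅓*82 = -82/3 ≈ -27.333)
O(F) = 2/(130 + F) (O(F) = ((F + F)/(F + (-14 + 12²)))/F = ((2*F)/(F + (-14 + 144)))/F = ((2*F)/(F + 130))/F = ((2*F)/(130 + F))/F = (2*F/(130 + F))/F = 2/(130 + F))
V - O(44) = -82/3 - 2/(130 + 44) = -82/3 - 2/174 = -82/3 - 1*1/87 = -82/3 - 1/87 = -793/29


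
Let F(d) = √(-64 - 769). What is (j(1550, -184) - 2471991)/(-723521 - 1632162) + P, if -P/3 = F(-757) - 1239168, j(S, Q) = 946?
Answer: 8757263446277/2355683 - 21*I*√17 ≈ 3.7175e+6 - 86.585*I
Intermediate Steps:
F(d) = 7*I*√17 (F(d) = √(-833) = 7*I*√17)
P = 3717504 - 21*I*√17 (P = -3*(7*I*√17 - 1239168) = -3*(-1239168 + 7*I*√17) = 3717504 - 21*I*√17 ≈ 3.7175e+6 - 86.585*I)
(j(1550, -184) - 2471991)/(-723521 - 1632162) + P = (946 - 2471991)/(-723521 - 1632162) + (3717504 - 21*I*√17) = -2471045/(-2355683) + (3717504 - 21*I*√17) = -2471045*(-1/2355683) + (3717504 - 21*I*√17) = 2471045/2355683 + (3717504 - 21*I*√17) = 8757263446277/2355683 - 21*I*√17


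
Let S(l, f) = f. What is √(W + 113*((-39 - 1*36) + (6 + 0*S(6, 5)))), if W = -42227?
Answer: 26*I*√74 ≈ 223.66*I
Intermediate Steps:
√(W + 113*((-39 - 1*36) + (6 + 0*S(6, 5)))) = √(-42227 + 113*((-39 - 1*36) + (6 + 0*5))) = √(-42227 + 113*((-39 - 36) + (6 + 0))) = √(-42227 + 113*(-75 + 6)) = √(-42227 + 113*(-69)) = √(-42227 - 7797) = √(-50024) = 26*I*√74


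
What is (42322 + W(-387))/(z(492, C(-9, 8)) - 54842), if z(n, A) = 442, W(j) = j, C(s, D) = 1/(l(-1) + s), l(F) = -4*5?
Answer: -8387/10880 ≈ -0.77086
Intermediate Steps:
l(F) = -20
C(s, D) = 1/(-20 + s)
(42322 + W(-387))/(z(492, C(-9, 8)) - 54842) = (42322 - 387)/(442 - 54842) = 41935/(-54400) = 41935*(-1/54400) = -8387/10880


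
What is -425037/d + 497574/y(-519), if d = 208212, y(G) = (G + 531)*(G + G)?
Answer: -126036040/3001723 ≈ -41.988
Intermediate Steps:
y(G) = 2*G*(531 + G) (y(G) = (531 + G)*(2*G) = 2*G*(531 + G))
-425037/d + 497574/y(-519) = -425037/208212 + 497574/((2*(-519)*(531 - 519))) = -425037*1/208212 + 497574/((2*(-519)*12)) = -141679/69404 + 497574/(-12456) = -141679/69404 + 497574*(-1/12456) = -141679/69404 - 27643/692 = -126036040/3001723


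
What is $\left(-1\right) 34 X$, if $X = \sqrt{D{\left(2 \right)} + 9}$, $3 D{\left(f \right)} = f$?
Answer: $- \frac{34 \sqrt{87}}{3} \approx -105.71$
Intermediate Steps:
$D{\left(f \right)} = \frac{f}{3}$
$X = \frac{\sqrt{87}}{3}$ ($X = \sqrt{\frac{1}{3} \cdot 2 + 9} = \sqrt{\frac{2}{3} + 9} = \sqrt{\frac{29}{3}} = \frac{\sqrt{87}}{3} \approx 3.1091$)
$\left(-1\right) 34 X = \left(-1\right) 34 \frac{\sqrt{87}}{3} = - 34 \frac{\sqrt{87}}{3} = - \frac{34 \sqrt{87}}{3}$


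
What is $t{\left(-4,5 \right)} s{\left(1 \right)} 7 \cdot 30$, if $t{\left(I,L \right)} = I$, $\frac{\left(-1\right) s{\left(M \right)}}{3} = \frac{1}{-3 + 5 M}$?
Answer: $1260$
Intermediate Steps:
$s{\left(M \right)} = - \frac{3}{-3 + 5 M}$
$t{\left(-4,5 \right)} s{\left(1 \right)} 7 \cdot 30 = - 4 \left(- \frac{3}{-3 + 5 \cdot 1}\right) 7 \cdot 30 = - 4 \left(- \frac{3}{-3 + 5}\right) 7 \cdot 30 = - 4 \left(- \frac{3}{2}\right) 7 \cdot 30 = - 4 \left(\left(-3\right) \frac{1}{2}\right) 7 \cdot 30 = \left(-4\right) \left(- \frac{3}{2}\right) 7 \cdot 30 = 6 \cdot 7 \cdot 30 = 42 \cdot 30 = 1260$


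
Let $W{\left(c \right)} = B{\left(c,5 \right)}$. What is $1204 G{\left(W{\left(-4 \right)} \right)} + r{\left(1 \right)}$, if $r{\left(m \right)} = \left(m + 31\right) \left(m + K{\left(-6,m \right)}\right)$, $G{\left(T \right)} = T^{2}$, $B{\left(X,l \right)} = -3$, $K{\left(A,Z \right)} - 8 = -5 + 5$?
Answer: $11124$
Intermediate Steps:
$K{\left(A,Z \right)} = 8$ ($K{\left(A,Z \right)} = 8 + \left(-5 + 5\right) = 8 + 0 = 8$)
$W{\left(c \right)} = -3$
$r{\left(m \right)} = \left(8 + m\right) \left(31 + m\right)$ ($r{\left(m \right)} = \left(m + 31\right) \left(m + 8\right) = \left(31 + m\right) \left(8 + m\right) = \left(8 + m\right) \left(31 + m\right)$)
$1204 G{\left(W{\left(-4 \right)} \right)} + r{\left(1 \right)} = 1204 \left(-3\right)^{2} + \left(248 + 1^{2} + 39 \cdot 1\right) = 1204 \cdot 9 + \left(248 + 1 + 39\right) = 10836 + 288 = 11124$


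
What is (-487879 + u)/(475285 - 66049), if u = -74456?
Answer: -187445/136412 ≈ -1.3741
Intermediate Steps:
(-487879 + u)/(475285 - 66049) = (-487879 - 74456)/(475285 - 66049) = -562335/409236 = -562335*1/409236 = -187445/136412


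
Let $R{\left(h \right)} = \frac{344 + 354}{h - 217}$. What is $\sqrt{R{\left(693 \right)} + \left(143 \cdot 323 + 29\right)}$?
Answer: $\frac{\sqrt{2618055454}}{238} \approx 214.99$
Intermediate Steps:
$R{\left(h \right)} = \frac{698}{-217 + h}$
$\sqrt{R{\left(693 \right)} + \left(143 \cdot 323 + 29\right)} = \sqrt{\frac{698}{-217 + 693} + \left(143 \cdot 323 + 29\right)} = \sqrt{\frac{698}{476} + \left(46189 + 29\right)} = \sqrt{698 \cdot \frac{1}{476} + 46218} = \sqrt{\frac{349}{238} + 46218} = \sqrt{\frac{11000233}{238}} = \frac{\sqrt{2618055454}}{238}$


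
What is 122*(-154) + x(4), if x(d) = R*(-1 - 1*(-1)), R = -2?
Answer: -18788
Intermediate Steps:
x(d) = 0 (x(d) = -2*(-1 - 1*(-1)) = -2*(-1 + 1) = -2*0 = 0)
122*(-154) + x(4) = 122*(-154) + 0 = -18788 + 0 = -18788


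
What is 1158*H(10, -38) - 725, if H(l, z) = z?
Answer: -44729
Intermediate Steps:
1158*H(10, -38) - 725 = 1158*(-38) - 725 = -44004 - 725 = -44729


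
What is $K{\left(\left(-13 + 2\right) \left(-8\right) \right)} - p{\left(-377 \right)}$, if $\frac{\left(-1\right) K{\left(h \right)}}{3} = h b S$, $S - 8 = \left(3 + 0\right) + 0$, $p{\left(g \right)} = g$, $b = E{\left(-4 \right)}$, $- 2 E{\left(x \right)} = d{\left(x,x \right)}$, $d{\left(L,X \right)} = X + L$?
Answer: $-11239$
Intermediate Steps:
$d{\left(L,X \right)} = L + X$
$E{\left(x \right)} = - x$ ($E{\left(x \right)} = - \frac{x + x}{2} = - \frac{2 x}{2} = - x$)
$b = 4$ ($b = \left(-1\right) \left(-4\right) = 4$)
$S = 11$ ($S = 8 + \left(\left(3 + 0\right) + 0\right) = 8 + \left(3 + 0\right) = 8 + 3 = 11$)
$K{\left(h \right)} = - 132 h$ ($K{\left(h \right)} = - 3 h 4 \cdot 11 = - 3 \cdot 4 h 11 = - 3 \cdot 44 h = - 132 h$)
$K{\left(\left(-13 + 2\right) \left(-8\right) \right)} - p{\left(-377 \right)} = - 132 \left(-13 + 2\right) \left(-8\right) - -377 = - 132 \left(\left(-11\right) \left(-8\right)\right) + 377 = \left(-132\right) 88 + 377 = -11616 + 377 = -11239$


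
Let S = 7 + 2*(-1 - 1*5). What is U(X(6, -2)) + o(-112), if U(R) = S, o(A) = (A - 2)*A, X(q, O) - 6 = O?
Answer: 12763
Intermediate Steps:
X(q, O) = 6 + O
o(A) = A*(-2 + A) (o(A) = (-2 + A)*A = A*(-2 + A))
S = -5 (S = 7 + 2*(-1 - 5) = 7 + 2*(-6) = 7 - 12 = -5)
U(R) = -5
U(X(6, -2)) + o(-112) = -5 - 112*(-2 - 112) = -5 - 112*(-114) = -5 + 12768 = 12763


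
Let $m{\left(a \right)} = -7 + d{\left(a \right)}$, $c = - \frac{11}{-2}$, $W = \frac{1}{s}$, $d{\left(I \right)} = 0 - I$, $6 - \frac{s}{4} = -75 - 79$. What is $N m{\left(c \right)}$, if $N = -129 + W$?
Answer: $\frac{412795}{256} \approx 1612.5$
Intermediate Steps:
$s = 640$ ($s = 24 - 4 \left(-75 - 79\right) = 24 - -616 = 24 + 616 = 640$)
$d{\left(I \right)} = - I$
$W = \frac{1}{640} \approx 0.0015625$
$c = \frac{11}{2}$ ($c = \left(-11\right) \left(- \frac{1}{2}\right) = \frac{11}{2} \approx 5.5$)
$m{\left(a \right)} = -7 - a$
$N = - \frac{82559}{640}$ ($N = -129 + \frac{1}{640} = - \frac{82559}{640} \approx -129.0$)
$N m{\left(c \right)} = - \frac{82559 \left(-7 - \frac{11}{2}\right)}{640} = \left(- \frac{82559}{640}\right) \left(- \frac{25}{2}\right) = \frac{412795}{256}$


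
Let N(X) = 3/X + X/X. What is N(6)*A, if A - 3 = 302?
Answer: 915/2 ≈ 457.50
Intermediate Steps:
A = 305 (A = 3 + 302 = 305)
N(X) = 1 + 3/X (N(X) = 3/X + 1 = 1 + 3/X)
N(6)*A = ((3 + 6)/6)*305 = ((⅙)*9)*305 = (3/2)*305 = 915/2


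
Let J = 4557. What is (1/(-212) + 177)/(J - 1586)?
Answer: 37523/629852 ≈ 0.059574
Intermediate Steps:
(1/(-212) + 177)/(J - 1586) = (1/(-212) + 177)/(4557 - 1586) = (-1/212 + 177)/2971 = (37523/212)*(1/2971) = 37523/629852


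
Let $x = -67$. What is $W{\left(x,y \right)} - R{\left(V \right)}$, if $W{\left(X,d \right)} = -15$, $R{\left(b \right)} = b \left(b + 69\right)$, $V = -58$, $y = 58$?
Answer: $623$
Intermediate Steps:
$R{\left(b \right)} = b \left(69 + b\right)$
$W{\left(x,y \right)} - R{\left(V \right)} = -15 - - 58 \left(69 - 58\right) = -15 - \left(-58\right) 11 = -15 - -638 = -15 + 638 = 623$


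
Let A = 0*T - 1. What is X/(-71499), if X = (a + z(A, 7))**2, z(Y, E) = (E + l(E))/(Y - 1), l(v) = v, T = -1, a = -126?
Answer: -17689/71499 ≈ -0.24740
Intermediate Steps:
A = -1 (A = 0*(-1) - 1 = 0 - 1 = -1)
z(Y, E) = 2*E/(-1 + Y) (z(Y, E) = (E + E)/(Y - 1) = (2*E)/(-1 + Y) = 2*E/(-1 + Y))
X = 17689 (X = (-126 + 2*7/(-1 - 1))**2 = (-126 + 2*7/(-2))**2 = (-126 + 2*7*(-1/2))**2 = (-126 - 7)**2 = (-133)**2 = 17689)
X/(-71499) = 17689/(-71499) = 17689*(-1/71499) = -17689/71499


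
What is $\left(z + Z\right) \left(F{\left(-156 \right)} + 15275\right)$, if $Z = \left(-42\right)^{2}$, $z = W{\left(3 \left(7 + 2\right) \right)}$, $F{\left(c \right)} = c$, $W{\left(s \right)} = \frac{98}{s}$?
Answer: $\frac{721569394}{27} \approx 2.6725 \cdot 10^{7}$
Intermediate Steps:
$z = \frac{98}{27}$ ($z = \frac{98}{3 \left(7 + 2\right)} = \frac{98}{3 \cdot 9} = \frac{98}{27} \approx 3.6296$)
$Z = 1764$
$\left(z + Z\right) \left(F{\left(-156 \right)} + 15275\right) = \left(\frac{98}{27} + 1764\right) \left(-156 + 15275\right) = \frac{47726}{27} \cdot 15119 = \frac{721569394}{27}$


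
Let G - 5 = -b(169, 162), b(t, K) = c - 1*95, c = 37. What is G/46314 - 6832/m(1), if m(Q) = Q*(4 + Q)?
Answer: -35157437/25730 ≈ -1366.4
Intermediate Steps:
b(t, K) = -58 (b(t, K) = 37 - 1*95 = 37 - 95 = -58)
G = 63 (G = 5 - 1*(-58) = 5 + 58 = 63)
G/46314 - 6832/m(1) = 63/46314 - 6832/(4 + 1) = 63*(1/46314) - 6832/(1*5) = 7/5146 - 6832/5 = -35157437/25730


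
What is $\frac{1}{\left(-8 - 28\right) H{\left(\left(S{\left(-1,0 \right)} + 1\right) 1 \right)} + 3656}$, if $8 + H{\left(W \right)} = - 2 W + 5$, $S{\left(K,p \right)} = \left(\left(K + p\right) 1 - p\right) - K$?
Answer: $\frac{1}{3836} \approx 0.00026069$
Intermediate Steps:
$S{\left(K,p \right)} = 0$ ($S{\left(K,p \right)} = \left(\left(K + p\right) - p\right) - K = K - K = 0$)
$H{\left(W \right)} = -3 - 2 W$ ($H{\left(W \right)} = -8 - \left(-5 + 2 W\right) = -3 - 2 W$)
$\frac{1}{\left(-8 - 28\right) H{\left(\left(S{\left(-1,0 \right)} + 1\right) 1 \right)} + 3656} = \frac{1}{\left(-8 - 28\right) \left(-3 - 2 \left(0 + 1\right) 1\right) + 3656} = \frac{1}{\left(-8 - 28\right) \left(-3 - 2 \cdot 1 \cdot 1\right) + 3656} = \frac{1}{- 36 \left(-3 - 2\right) + 3656} = \frac{1}{\left(-36\right) \left(-5\right) + 3656} = \frac{1}{180 + 3656} = \frac{1}{3836}$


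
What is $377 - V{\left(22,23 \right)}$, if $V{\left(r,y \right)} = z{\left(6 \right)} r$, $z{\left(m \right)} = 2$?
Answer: $333$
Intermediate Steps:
$V{\left(r,y \right)} = 2 r$
$377 - V{\left(22,23 \right)} = 377 - 2 \cdot 22 = 377 - 44 = 333$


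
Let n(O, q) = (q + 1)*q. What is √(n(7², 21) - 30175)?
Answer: I*√29713 ≈ 172.37*I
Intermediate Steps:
n(O, q) = q*(1 + q) (n(O, q) = (1 + q)*q = q*(1 + q))
√(n(7², 21) - 30175) = √(21*(1 + 21) - 30175) = √(21*22 - 30175) = √(462 - 30175) = √(-29713) = I*√29713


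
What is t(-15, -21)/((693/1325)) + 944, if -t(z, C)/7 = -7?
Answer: 102731/99 ≈ 1037.7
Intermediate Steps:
t(z, C) = 49 (t(z, C) = -7*(-7) = 49)
t(-15, -21)/((693/1325)) + 944 = 49/((693/1325)) + 944 = 49/((693*(1/1325))) + 944 = 49/(693/1325) + 944 = 49*(1325/693) + 944 = 9275/99 + 944 = 102731/99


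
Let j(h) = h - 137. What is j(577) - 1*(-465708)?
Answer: 466148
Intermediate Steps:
j(h) = -137 + h
j(577) - 1*(-465708) = (-137 + 577) - 1*(-465708) = 440 + 465708 = 466148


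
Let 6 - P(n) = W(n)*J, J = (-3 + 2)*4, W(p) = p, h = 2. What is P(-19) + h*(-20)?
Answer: -110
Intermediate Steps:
J = -4 (J = -1*4 = -4)
P(n) = 6 + 4*n (P(n) = 6 - n*(-4) = 6 - (-4)*n = 6 + 4*n)
P(-19) + h*(-20) = (6 + 4*(-19)) + 2*(-20) = (6 - 76) - 40 = -70 - 40 = -110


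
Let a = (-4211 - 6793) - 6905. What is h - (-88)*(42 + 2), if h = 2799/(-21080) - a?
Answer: 459140681/21080 ≈ 21781.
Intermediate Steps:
a = -17909 (a = -11004 - 6905 = -17909)
h = 377518921/21080 (h = 2799/(-21080) - 1*(-17909) = 2799*(-1/21080) + 17909 = -2799/21080 + 17909 = 377518921/21080 ≈ 17909.)
h - (-88)*(42 + 2) = 377518921/21080 - (-88)*(42 + 2) = 377518921/21080 - (-88)*44 = 377518921/21080 - 1*(-3872) = 377518921/21080 + 3872 = 459140681/21080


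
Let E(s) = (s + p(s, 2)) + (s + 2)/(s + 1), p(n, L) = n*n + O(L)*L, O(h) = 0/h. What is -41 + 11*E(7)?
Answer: 4699/8 ≈ 587.38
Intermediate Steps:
O(h) = 0
p(n, L) = n**2 (p(n, L) = n*n + 0*L = n**2 + 0 = n**2)
E(s) = s + s**2 + (2 + s)/(1 + s) (E(s) = (s + s**2) + (s + 2)/(s + 1) = (s + s**2) + (2 + s)/(1 + s) = s + s**2 + (2 + s)/(1 + s))
-41 + 11*E(7) = -41 + 11*((2 + 7**3 + 2*7 + 2*7**2)/(1 + 7)) = -41 + 11*((2 + 343 + 14 + 2*49)/8) = -41 + 11*((2 + 343 + 14 + 98)/8) = -41 + 11*((1/8)*457) = -41 + 11*(457/8) = -41 + 5027/8 = 4699/8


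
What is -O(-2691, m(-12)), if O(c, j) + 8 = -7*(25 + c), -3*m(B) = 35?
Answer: -18654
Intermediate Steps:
m(B) = -35/3 (m(B) = -⅓*35 = -35/3)
O(c, j) = -183 - 7*c (O(c, j) = -8 - 7*(25 + c) = -8 + (-175 - 7*c) = -183 - 7*c)
-O(-2691, m(-12)) = -(-183 - 7*(-2691)) = -(-183 + 18837) = -1*18654 = -18654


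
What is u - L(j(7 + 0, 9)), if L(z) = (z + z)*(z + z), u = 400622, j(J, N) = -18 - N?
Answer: 397706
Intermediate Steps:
L(z) = 4*z**2 (L(z) = (2*z)*(2*z) = 4*z**2)
u - L(j(7 + 0, 9)) = 400622 - 4*(-18 - 1*9)**2 = 400622 - 4*(-18 - 9)**2 = 400622 - 4*(-27)**2 = 400622 - 4*729 = 400622 - 1*2916 = 400622 - 2916 = 397706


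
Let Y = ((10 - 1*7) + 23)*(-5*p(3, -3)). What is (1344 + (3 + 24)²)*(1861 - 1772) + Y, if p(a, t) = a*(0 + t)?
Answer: 185667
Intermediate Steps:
p(a, t) = a*t
Y = 1170 (Y = ((10 - 1*7) + 23)*(-15*(-3)) = ((10 - 7) + 23)*(-5*(-9)) = (3 + 23)*45 = 26*45 = 1170)
(1344 + (3 + 24)²)*(1861 - 1772) + Y = (1344 + (3 + 24)²)*(1861 - 1772) + 1170 = (1344 + 27²)*89 + 1170 = (1344 + 729)*89 + 1170 = 2073*89 + 1170 = 184497 + 1170 = 185667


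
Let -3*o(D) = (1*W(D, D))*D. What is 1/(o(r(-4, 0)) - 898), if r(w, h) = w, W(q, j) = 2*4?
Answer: -3/2662 ≈ -0.0011270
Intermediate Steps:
W(q, j) = 8
o(D) = -8*D/3 (o(D) = -1*8*D/3 = -8*D/3)
1/(o(r(-4, 0)) - 898) = 1/(-8/3*(-4) - 898) = 1/(32/3 - 898) = 1/(-2662/3) = -3/2662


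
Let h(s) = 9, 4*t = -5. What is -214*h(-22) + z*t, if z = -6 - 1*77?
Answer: -7289/4 ≈ -1822.3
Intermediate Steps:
t = -5/4 (t = (¼)*(-5) = -5/4 ≈ -1.2500)
z = -83 (z = -6 - 77 = -83)
-214*h(-22) + z*t = -214*9 - 83*(-5/4) = -1926 + 415/4 = -7289/4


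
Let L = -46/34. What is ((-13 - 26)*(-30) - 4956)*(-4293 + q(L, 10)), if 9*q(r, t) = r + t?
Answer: 276244228/17 ≈ 1.6250e+7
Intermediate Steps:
L = -23/17 (L = -46*1/34 = -23/17 ≈ -1.3529)
q(r, t) = r/9 + t/9 (q(r, t) = (r + t)/9 = r/9 + t/9)
((-13 - 26)*(-30) - 4956)*(-4293 + q(L, 10)) = ((-13 - 26)*(-30) - 4956)*(-4293 + ((⅑)*(-23/17) + (⅑)*10)) = (-39*(-30) - 4956)*(-4293 + (-23/153 + 10/9)) = (1170 - 4956)*(-4293 + 49/51) = -3786*(-218894/51) = 276244228/17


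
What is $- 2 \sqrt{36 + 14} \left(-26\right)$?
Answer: $260 \sqrt{2} \approx 367.7$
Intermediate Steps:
$- 2 \sqrt{36 + 14} \left(-26\right) = - 2 \sqrt{50} \left(-26\right) = - 2 \cdot 5 \sqrt{2} \left(-26\right) = - 10 \sqrt{2} \left(-26\right) = 260 \sqrt{2}$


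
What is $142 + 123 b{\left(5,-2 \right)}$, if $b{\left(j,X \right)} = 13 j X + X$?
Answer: $-16094$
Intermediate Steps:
$b{\left(j,X \right)} = X + 13 X j$ ($b{\left(j,X \right)} = 13 X j + X = X + 13 X j$)
$142 + 123 b{\left(5,-2 \right)} = 142 + 123 \left(- 2 \left(1 + 13 \cdot 5\right)\right) = 142 + 123 \left(- 2 \left(1 + 65\right)\right) = 142 + 123 \left(\left(-2\right) 66\right) = 142 + 123 \left(-132\right) = 142 - 16236 = -16094$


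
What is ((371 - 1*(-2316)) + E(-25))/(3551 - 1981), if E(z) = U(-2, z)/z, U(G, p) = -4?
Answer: 67179/39250 ≈ 1.7116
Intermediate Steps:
E(z) = -4/z
((371 - 1*(-2316)) + E(-25))/(3551 - 1981) = ((371 - 1*(-2316)) - 4/(-25))/(3551 - 1981) = ((371 + 2316) - 4*(-1/25))/1570 = (2687 + 4/25)*(1/1570) = (67179/25)*(1/1570) = 67179/39250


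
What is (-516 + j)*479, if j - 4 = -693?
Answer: -577195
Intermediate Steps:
j = -689 (j = 4 - 693 = -689)
(-516 + j)*479 = (-516 - 689)*479 = -1205*479 = -577195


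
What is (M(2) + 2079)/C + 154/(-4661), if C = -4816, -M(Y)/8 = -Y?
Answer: -10506459/22447376 ≈ -0.46805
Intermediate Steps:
M(Y) = 8*Y (M(Y) = -(-8)*Y = 8*Y)
(M(2) + 2079)/C + 154/(-4661) = (8*2 + 2079)/(-4816) + 154/(-4661) = (16 + 2079)*(-1/4816) + 154*(-1/4661) = 2095*(-1/4816) - 154/4661 = -2095/4816 - 154/4661 = -10506459/22447376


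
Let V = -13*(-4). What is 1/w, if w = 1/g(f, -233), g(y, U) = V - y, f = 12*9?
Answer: -56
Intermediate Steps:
f = 108
V = 52
g(y, U) = 52 - y
w = -1/56 (w = 1/(52 - 1*108) = 1/(52 - 108) = 1/(-56) = -1/56 ≈ -0.017857)
1/w = 1/(-1/56) = -56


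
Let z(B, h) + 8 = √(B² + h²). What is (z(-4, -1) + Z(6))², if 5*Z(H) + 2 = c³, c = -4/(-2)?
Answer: 1581/25 - 68*√17/5 ≈ 7.1658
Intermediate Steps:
z(B, h) = -8 + √(B² + h²)
c = 2 (c = -4*(-½) = 2)
Z(H) = 6/5 (Z(H) = -⅖ + (⅕)*2³ = -⅖ + (⅕)*8 = -⅖ + 8/5 = 6/5)
(z(-4, -1) + Z(6))² = ((-8 + √((-4)² + (-1)²)) + 6/5)² = ((-8 + √(16 + 1)) + 6/5)² = ((-8 + √17) + 6/5)² = (-34/5 + √17)²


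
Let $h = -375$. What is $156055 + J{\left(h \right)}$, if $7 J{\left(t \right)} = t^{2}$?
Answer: $\frac{1233010}{7} \approx 1.7614 \cdot 10^{5}$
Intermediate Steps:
$J{\left(t \right)} = \frac{t^{2}}{7}$
$156055 + J{\left(h \right)} = 156055 + \frac{\left(-375\right)^{2}}{7} = 156055 + \frac{1}{7} \cdot 140625 = 156055 + \frac{140625}{7} = \frac{1233010}{7}$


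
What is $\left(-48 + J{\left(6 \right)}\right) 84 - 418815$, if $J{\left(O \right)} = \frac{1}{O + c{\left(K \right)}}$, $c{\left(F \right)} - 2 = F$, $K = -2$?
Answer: $-422833$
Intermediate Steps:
$c{\left(F \right)} = 2 + F$
$J{\left(O \right)} = \frac{1}{O}$ ($J{\left(O \right)} = \frac{1}{O + \left(2 - 2\right)} = \frac{1}{O + 0} = \frac{1}{O}$)
$\left(-48 + J{\left(6 \right)}\right) 84 - 418815 = \left(-48 + \frac{1}{6}\right) 84 - 418815 = \left(- \frac{287}{6}\right) 84 - 418815 = -4018 - 418815 = -422833$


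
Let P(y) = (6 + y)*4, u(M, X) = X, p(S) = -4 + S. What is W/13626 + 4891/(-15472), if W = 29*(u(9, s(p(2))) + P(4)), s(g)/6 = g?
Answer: -27040751/105410736 ≈ -0.25653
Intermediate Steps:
s(g) = 6*g
P(y) = 24 + 4*y
W = 812 (W = 29*(6*(-4 + 2) + (24 + 4*4)) = 29*(6*(-2) + (24 + 16)) = 29*(-12 + 40) = 29*28 = 812)
W/13626 + 4891/(-15472) = 812/13626 + 4891/(-15472) = 812*(1/13626) + 4891*(-1/15472) = 406/6813 - 4891/15472 = -27040751/105410736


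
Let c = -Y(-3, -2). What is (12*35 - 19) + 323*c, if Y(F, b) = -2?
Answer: 1047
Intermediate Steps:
c = 2 (c = -1*(-2) = 2)
(12*35 - 19) + 323*c = (12*35 - 19) + 323*2 = (420 - 19) + 646 = 401 + 646 = 1047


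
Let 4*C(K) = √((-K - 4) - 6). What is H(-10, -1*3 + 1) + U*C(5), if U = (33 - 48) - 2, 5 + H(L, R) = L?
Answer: -15 - 17*I*√15/4 ≈ -15.0 - 16.46*I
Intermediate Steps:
H(L, R) = -5 + L
C(K) = √(-10 - K)/4 (C(K) = √((-K - 4) - 6)/4 = √((-4 - K) - 6)/4 = √(-10 - K)/4)
U = -17 (U = -15 - 2 = -17)
H(-10, -1*3 + 1) + U*C(5) = (-5 - 10) - 17*√(-10 - 1*5)/4 = -15 - 17*√(-10 - 5)/4 = -15 - 17*√(-15)/4 = -15 - 17*I*√15/4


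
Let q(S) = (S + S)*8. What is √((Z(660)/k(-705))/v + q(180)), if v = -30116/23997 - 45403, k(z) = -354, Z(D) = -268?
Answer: √11901549837787889513491462/64284388513 ≈ 53.666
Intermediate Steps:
q(S) = 16*S (q(S) = (2*S)*8 = 16*S)
v = -1089565907/23997 (v = -30116*1/23997 - 45403 = -30116/23997 - 45403 = -1089565907/23997 ≈ -45404.)
√((Z(660)/k(-705))/v + q(180)) = √((-268/(-354))/(-1089565907/23997) + 16*180) = √(-268*(-1/354)*(-23997/1089565907) + 2880) = √((134/177)*(-23997/1089565907) + 2880) = √(-1071866/64284388513 + 2880) = √(185139037845574/64284388513) = √11901549837787889513491462/64284388513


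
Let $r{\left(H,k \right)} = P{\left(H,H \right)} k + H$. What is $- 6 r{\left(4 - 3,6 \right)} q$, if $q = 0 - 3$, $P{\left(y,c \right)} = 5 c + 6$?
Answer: $1206$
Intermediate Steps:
$P{\left(y,c \right)} = 6 + 5 c$
$q = -3$ ($q = 0 - 3 = -3$)
$r{\left(H,k \right)} = H + k \left(6 + 5 H\right)$ ($r{\left(H,k \right)} = \left(6 + 5 H\right) k + H = k \left(6 + 5 H\right) + H = H + k \left(6 + 5 H\right)$)
$- 6 r{\left(4 - 3,6 \right)} q = - 6 \left(\left(4 - 3\right) + 6 \left(6 + 5 \left(4 - 3\right)\right)\right) \left(-3\right) = - 6 \left(1 + 6 \left(6 + 5 \cdot 1\right)\right) \left(-3\right) = - 6 \left(1 + 6 \left(6 + 5\right)\right) \left(-3\right) = - 6 \left(1 + 6 \cdot 11\right) \left(-3\right) = - 6 \left(1 + 66\right) \left(-3\right) = \left(-6\right) 67 \left(-3\right) = \left(-402\right) \left(-3\right) = 1206$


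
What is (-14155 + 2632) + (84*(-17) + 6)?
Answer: -12945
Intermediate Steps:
(-14155 + 2632) + (84*(-17) + 6) = -11523 + (-1428 + 6) = -11523 - 1422 = -12945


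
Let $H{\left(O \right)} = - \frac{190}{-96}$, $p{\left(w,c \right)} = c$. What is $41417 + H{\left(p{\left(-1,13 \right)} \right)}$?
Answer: $\frac{1988111}{48} \approx 41419.0$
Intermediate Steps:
$H{\left(O \right)} = \frac{95}{48}$ ($H{\left(O \right)} = \left(-190\right) \left(- \frac{1}{96}\right) = \frac{95}{48}$)
$41417 + H{\left(p{\left(-1,13 \right)} \right)} = 41417 + \frac{95}{48} = \frac{1988111}{48}$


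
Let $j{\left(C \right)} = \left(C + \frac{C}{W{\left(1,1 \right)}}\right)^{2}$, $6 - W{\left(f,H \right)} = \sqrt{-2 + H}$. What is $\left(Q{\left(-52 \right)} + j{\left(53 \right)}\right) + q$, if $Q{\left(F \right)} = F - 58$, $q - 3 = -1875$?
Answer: $\frac{2477674}{1369} + \frac{241574 i}{1369} \approx 1809.8 + 176.46 i$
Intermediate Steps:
$q = -1872$ ($q = 3 - 1875 = -1872$)
$Q{\left(F \right)} = -58 + F$
$W{\left(f,H \right)} = 6 - \sqrt{-2 + H}$
$j{\left(C \right)} = \left(C + \frac{C \left(6 + i\right)}{37}\right)^{2}$ ($j{\left(C \right)} = \left(C + \frac{C}{6 - \sqrt{-2 + 1}}\right)^{2} = \left(C + \frac{C}{6 - \sqrt{-1}}\right)^{2} = \left(C + \frac{C}{6 - i}\right)^{2} = \left(C + C \frac{6 + i}{37}\right)^{2} = \left(C + \frac{C \left(6 + i\right)}{37}\right)^{2}$)
$\left(Q{\left(-52 \right)} + j{\left(53 \right)}\right) + q = \left(\left(-58 - 52\right) + \frac{53^{2} \left(7 - i\right)^{2}}{\left(6 - i\right)^{2}}\right) - 1872 = \left(-110 + \frac{2809 \left(7 - i\right)^{2}}{\left(6 - i\right)^{2}}\right) - 1872 = -1982 + \frac{2809 \left(7 - i\right)^{2}}{\left(6 - i\right)^{2}}$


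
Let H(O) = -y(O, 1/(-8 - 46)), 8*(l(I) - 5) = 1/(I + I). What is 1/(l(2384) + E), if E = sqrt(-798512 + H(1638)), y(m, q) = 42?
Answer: 7274861824/1161904284291585 - 1454964736*I*sqrt(798554)/1161904284291585 ≈ 6.2612e-6 - 0.001119*I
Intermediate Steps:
l(I) = 5 + 1/(16*I) (l(I) = 5 + 1/(8*(I + I)) = 5 + 1/(8*((2*I))) = 5 + (1/(2*I))/8 = 5 + 1/(16*I))
H(O) = -42 (H(O) = -1*42 = -42)
E = I*sqrt(798554) (E = sqrt(-798512 - 42) = sqrt(-798554) = I*sqrt(798554) ≈ 893.62*I)
1/(l(2384) + E) = 1/((5 + (1/16)/2384) + I*sqrt(798554)) = 1/((5 + (1/16)*(1/2384)) + I*sqrt(798554)) = 1/((5 + 1/38144) + I*sqrt(798554)) = 1/(190721/38144 + I*sqrt(798554))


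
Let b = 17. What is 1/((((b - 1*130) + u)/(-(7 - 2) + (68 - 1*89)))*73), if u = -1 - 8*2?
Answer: 1/365 ≈ 0.0027397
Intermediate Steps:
u = -17 (u = -1 - 16 = -17)
1/((((b - 1*130) + u)/(-(7 - 2) + (68 - 1*89)))*73) = 1/((((17 - 1*130) - 17)/(-(7 - 2) + (68 - 1*89)))*73) = 1/((((17 - 130) - 17)/(-1*5 + (68 - 89)))*73) = 1/(((-113 - 17)/(-5 - 21))*73) = 1/(-130/(-26)*73) = 1/(-130*(-1/26)*73) = 1/(5*73) = 1/365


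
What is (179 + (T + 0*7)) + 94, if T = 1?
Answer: 274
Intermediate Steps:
(179 + (T + 0*7)) + 94 = (179 + (1 + 0*7)) + 94 = (179 + (1 + 0)) + 94 = (179 + 1) + 94 = 180 + 94 = 274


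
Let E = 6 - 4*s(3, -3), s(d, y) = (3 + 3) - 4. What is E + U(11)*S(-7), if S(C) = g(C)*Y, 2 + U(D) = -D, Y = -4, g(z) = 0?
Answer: -2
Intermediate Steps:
U(D) = -2 - D
s(d, y) = 2 (s(d, y) = 6 - 4 = 2)
S(C) = 0 (S(C) = 0*(-4) = 0)
E = -2 (E = 6 - 4*2 = 6 - 8 = -2)
E + U(11)*S(-7) = -2 + (-2 - 1*11)*0 = -2 + (-2 - 11)*0 = -2 - 13*0 = -2 + 0 = -2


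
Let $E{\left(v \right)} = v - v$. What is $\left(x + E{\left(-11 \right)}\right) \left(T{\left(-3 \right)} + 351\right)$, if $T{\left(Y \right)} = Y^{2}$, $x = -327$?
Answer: $-117720$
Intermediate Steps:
$E{\left(v \right)} = 0$
$\left(x + E{\left(-11 \right)}\right) \left(T{\left(-3 \right)} + 351\right) = \left(-327 + 0\right) \left(\left(-3\right)^{2} + 351\right) = - 327 \left(9 + 351\right) = \left(-327\right) 360 = -117720$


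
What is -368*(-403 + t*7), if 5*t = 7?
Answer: 723488/5 ≈ 1.4470e+5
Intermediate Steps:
t = 7/5 (t = (1/5)*7 = 7/5 ≈ 1.4000)
-368*(-403 + t*7) = -368*(-403 + (7/5)*7) = -368*(-403 + 49/5) = -368*(-1966/5) = 723488/5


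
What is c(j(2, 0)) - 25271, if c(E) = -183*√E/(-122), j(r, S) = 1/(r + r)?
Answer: -101081/4 ≈ -25270.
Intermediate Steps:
j(r, S) = 1/(2*r)
c(E) = 3*√E/2 (c(E) = -183*√E*(-1/122) = 3*√E/2)
c(j(2, 0)) - 25271 = 3*√((½)/2)/2 - 25271 = 3*√((½)*(½))/2 - 25271 = 3*√(¼)/2 - 25271 = (3/2)*(½) - 25271 = ¾ - 25271 = -101081/4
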